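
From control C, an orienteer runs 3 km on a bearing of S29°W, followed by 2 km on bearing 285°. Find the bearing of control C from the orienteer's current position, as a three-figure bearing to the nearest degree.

058°

Leg 1 (S29°W, 3 km): east 3 sin 209° = -1.45, north 3 cos 209° = -2.62
Leg 2 (285°, 2 km): east 2 sin 285° = -1.93, north 2 cos 285° = 0.52
Net displacement: -3.39 east, -2.11 north. Direction back to start is (3.39, 2.11): bearing = atan2(3.39, 2.11) mod 360° = 58.12° ≈ 058°.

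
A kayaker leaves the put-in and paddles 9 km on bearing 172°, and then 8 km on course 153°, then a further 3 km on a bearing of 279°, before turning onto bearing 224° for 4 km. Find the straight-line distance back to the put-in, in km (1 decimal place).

18.5 km

Leg 1 (172°, 9 km): east 9 sin 172° = 1.25, north 9 cos 172° = -8.91
Leg 2 (153°, 8 km): east 8 sin 153° = 3.63, north 8 cos 153° = -7.13
Leg 3 (279°, 3 km): east 3 sin 279° = -2.96, north 3 cos 279° = 0.47
Leg 4 (224°, 4 km): east 4 sin 224° = -2.78, north 4 cos 224° = -2.88
Net: -0.86 east, -18.45 north. Distance = √((-0.86)² + (-18.45)²) = 18.468 km.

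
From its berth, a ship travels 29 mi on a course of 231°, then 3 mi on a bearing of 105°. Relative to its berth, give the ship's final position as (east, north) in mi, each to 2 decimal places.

(-19.64, -19.03)

Leg 1 (231°, 29 mi): east 29 sin 231° = -22.54, north 29 cos 231° = -18.25
Leg 2 (105°, 3 mi): east 3 sin 105° = 2.90, north 3 cos 105° = -0.78
Summing: -19.64 mi east, -19.03 mi north → (-19.64, -19.03).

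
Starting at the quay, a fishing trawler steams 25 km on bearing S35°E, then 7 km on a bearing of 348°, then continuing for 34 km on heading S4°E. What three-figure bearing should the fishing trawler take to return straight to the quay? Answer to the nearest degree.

342°

Leg 1 (S35°E, 25 km): east 25 sin 145° = 14.34, north 25 cos 145° = -20.48
Leg 2 (348°, 7 km): east 7 sin 348° = -1.46, north 7 cos 348° = 6.85
Leg 3 (S4°E, 34 km): east 34 sin 176° = 2.37, north 34 cos 176° = -33.92
Net displacement: 15.26 east, -47.55 north. Direction back to start is (-15.26, 47.55): bearing = atan2(-15.26, 47.55) mod 360° = 342.21° ≈ 342°.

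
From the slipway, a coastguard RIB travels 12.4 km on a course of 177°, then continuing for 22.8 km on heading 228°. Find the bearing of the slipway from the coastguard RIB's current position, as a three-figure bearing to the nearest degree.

Leg 1 (177°, 12.4 km): east 12.4 sin 177° = 0.65, north 12.4 cos 177° = -12.38
Leg 2 (228°, 22.8 km): east 22.8 sin 228° = -16.94, north 22.8 cos 228° = -15.26
Net displacement: -16.29 east, -27.64 north. Direction back to start is (16.29, 27.64): bearing = atan2(16.29, 27.64) mod 360° = 30.52° ≈ 031°.

031°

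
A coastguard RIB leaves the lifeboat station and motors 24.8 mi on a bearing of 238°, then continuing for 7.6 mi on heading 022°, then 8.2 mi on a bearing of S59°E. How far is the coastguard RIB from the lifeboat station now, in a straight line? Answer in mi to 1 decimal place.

Leg 1 (238°, 24.8 mi): east 24.8 sin 238° = -21.03, north 24.8 cos 238° = -13.14
Leg 2 (022°, 7.6 mi): east 7.6 sin 22° = 2.85, north 7.6 cos 22° = 7.05
Leg 3 (S59°E, 8.2 mi): east 8.2 sin 121° = 7.03, north 8.2 cos 121° = -4.22
Net: -11.16 east, -10.32 north. Distance = √((-11.16)² + (-10.32)²) = 15.196 mi.

15.2 mi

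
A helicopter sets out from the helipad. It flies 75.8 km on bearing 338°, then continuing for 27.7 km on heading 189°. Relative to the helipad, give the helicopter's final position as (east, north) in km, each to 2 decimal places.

(-32.73, 42.92)

Leg 1 (338°, 75.8 km): east 75.8 sin 338° = -28.40, north 75.8 cos 338° = 70.28
Leg 2 (189°, 27.7 km): east 27.7 sin 189° = -4.33, north 27.7 cos 189° = -27.36
Summing: -32.73 km east, 42.92 km north → (-32.73, 42.92).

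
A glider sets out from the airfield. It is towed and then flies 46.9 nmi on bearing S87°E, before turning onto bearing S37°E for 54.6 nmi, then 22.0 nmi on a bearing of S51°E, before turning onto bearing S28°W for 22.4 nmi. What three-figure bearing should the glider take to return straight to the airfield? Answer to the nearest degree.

Leg 1 (S87°E, 46.9 nmi): east 46.9 sin 93° = 46.84, north 46.9 cos 93° = -2.45
Leg 2 (S37°E, 54.6 nmi): east 54.6 sin 143° = 32.86, north 54.6 cos 143° = -43.61
Leg 3 (S51°E, 22.0 nmi): east 22.0 sin 129° = 17.10, north 22.0 cos 129° = -13.85
Leg 4 (S28°W, 22.4 nmi): east 22.4 sin 208° = -10.52, north 22.4 cos 208° = -19.78
Net displacement: 86.28 east, -79.68 north. Direction back to start is (-86.28, 79.68): bearing = atan2(-86.28, 79.68) mod 360° = 312.73° ≈ 313°.

313°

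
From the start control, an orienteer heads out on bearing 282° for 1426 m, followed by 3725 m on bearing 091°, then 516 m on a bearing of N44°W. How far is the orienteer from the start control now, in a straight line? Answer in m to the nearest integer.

Leg 1 (282°, 1426 m): east 1426 sin 282° = -1394.84, north 1426 cos 282° = 296.48
Leg 2 (091°, 3725 m): east 3725 sin 91° = 3724.43, north 3725 cos 91° = -65.01
Leg 3 (N44°W, 516 m): east 516 sin 316° = -358.44, north 516 cos 316° = 371.18
Net: 1971.15 east, 602.65 north. Distance = √((1971.15)² + (602.65)²) = 2061.219 m.

2061 m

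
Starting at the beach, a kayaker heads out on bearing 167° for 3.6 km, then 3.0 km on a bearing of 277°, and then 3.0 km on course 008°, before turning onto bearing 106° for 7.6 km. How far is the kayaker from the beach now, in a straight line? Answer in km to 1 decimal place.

6.0 km

Leg 1 (167°, 3.6 km): east 3.6 sin 167° = 0.81, north 3.6 cos 167° = -3.51
Leg 2 (277°, 3.0 km): east 3.0 sin 277° = -2.98, north 3.0 cos 277° = 0.37
Leg 3 (008°, 3.0 km): east 3.0 sin 8° = 0.42, north 3.0 cos 8° = 2.97
Leg 4 (106°, 7.6 km): east 7.6 sin 106° = 7.31, north 7.6 cos 106° = -2.09
Net: 5.56 east, -2.27 north. Distance = √((5.56)² + (-2.27)²) = 6.000 km.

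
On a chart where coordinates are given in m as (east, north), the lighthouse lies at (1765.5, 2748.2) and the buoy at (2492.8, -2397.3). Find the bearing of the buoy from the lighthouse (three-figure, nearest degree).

172°

Δeast = 2492.8 − 1765.5 = 727.30; Δnorth = -2397.3 − 2748.2 = -5145.50.
Bearing = atan2(Δeast, Δnorth) mod 360° = 171.95° ≈ 172°.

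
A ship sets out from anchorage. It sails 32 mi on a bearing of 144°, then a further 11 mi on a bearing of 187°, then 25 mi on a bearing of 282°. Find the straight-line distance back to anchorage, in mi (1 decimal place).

32.4 mi

Leg 1 (144°, 32 mi): east 32 sin 144° = 18.81, north 32 cos 144° = -25.89
Leg 2 (187°, 11 mi): east 11 sin 187° = -1.34, north 11 cos 187° = -10.92
Leg 3 (282°, 25 mi): east 25 sin 282° = -24.45, north 25 cos 282° = 5.20
Net: -6.99 east, -31.61 north. Distance = √((-6.99)² + (-31.61)²) = 32.371 mi.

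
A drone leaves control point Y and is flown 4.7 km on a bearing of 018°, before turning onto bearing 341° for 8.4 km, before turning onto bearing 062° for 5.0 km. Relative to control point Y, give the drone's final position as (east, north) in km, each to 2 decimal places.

(3.13, 14.76)

Leg 1 (018°, 4.7 km): east 4.7 sin 18° = 1.45, north 4.7 cos 18° = 4.47
Leg 2 (341°, 8.4 km): east 8.4 sin 341° = -2.73, north 8.4 cos 341° = 7.94
Leg 3 (062°, 5.0 km): east 5.0 sin 62° = 4.41, north 5.0 cos 62° = 2.35
Summing: 3.13 km east, 14.76 km north → (3.13, 14.76).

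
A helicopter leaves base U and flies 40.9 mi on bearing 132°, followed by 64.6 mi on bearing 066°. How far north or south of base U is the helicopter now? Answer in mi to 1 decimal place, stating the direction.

1.1 mi south

Leg 1 (132°, 40.9 mi): east 40.9 sin 132° = 30.39, north 40.9 cos 132° = -27.37
Leg 2 (066°, 64.6 mi): east 64.6 sin 66° = 59.02, north 64.6 cos 66° = 26.28
Net north component: -1.09 mi.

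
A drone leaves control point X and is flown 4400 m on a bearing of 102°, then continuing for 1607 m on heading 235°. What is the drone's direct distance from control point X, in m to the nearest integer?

Leg 1 (102°, 4400 m): east 4400 sin 102° = 4303.85, north 4400 cos 102° = -914.81
Leg 2 (235°, 1607 m): east 1607 sin 235° = -1316.38, north 1607 cos 235° = -921.74
Net: 2987.47 east, -1836.55 north. Distance = √((2987.47)² + (-1836.55)²) = 3506.836 m.

3507 m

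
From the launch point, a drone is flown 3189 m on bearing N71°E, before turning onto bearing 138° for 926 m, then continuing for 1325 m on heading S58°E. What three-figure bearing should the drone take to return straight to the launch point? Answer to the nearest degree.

Leg 1 (N71°E, 3189 m): east 3189 sin 71° = 3015.26, north 3189 cos 71° = 1038.24
Leg 2 (138°, 926 m): east 926 sin 138° = 619.61, north 926 cos 138° = -688.15
Leg 3 (S58°E, 1325 m): east 1325 sin 122° = 1123.66, north 1325 cos 122° = -702.14
Net displacement: 4758.54 east, -352.06 north. Direction back to start is (-4758.54, 352.06): bearing = atan2(-4758.54, 352.06) mod 360° = 274.23° ≈ 274°.

274°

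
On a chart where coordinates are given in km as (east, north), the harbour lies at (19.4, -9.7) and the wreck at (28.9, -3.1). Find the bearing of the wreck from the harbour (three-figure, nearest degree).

055°

Δeast = 28.9 − 19.4 = 9.50; Δnorth = -3.1 − -9.7 = 6.60.
Bearing = atan2(Δeast, Δnorth) mod 360° = 55.21° ≈ 055°.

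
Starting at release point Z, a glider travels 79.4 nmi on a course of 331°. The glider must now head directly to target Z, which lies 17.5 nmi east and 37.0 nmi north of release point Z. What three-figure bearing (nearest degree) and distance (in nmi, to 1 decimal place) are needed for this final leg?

Leg 1 (331°, 79.4 nmi): east 79.4 sin 331° = -38.49, north 79.4 cos 331° = 69.44
Current position: (-38.49, 69.44). Target: (17.5, 37.0). Remaining: Δeast = 55.99, Δnorth = -32.44.
Bearing = atan2(55.99, -32.44) mod 360° = 120.09°; distance = √((55.99)² + (-32.44)²) = 64.715 nmi.

120°, 64.7 nmi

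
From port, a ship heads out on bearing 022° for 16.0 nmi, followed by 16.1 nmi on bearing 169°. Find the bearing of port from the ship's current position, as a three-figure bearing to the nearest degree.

Leg 1 (022°, 16.0 nmi): east 16.0 sin 22° = 5.99, north 16.0 cos 22° = 14.83
Leg 2 (169°, 16.1 nmi): east 16.1 sin 169° = 3.07, north 16.1 cos 169° = -15.80
Net displacement: 9.07 east, -0.97 north. Direction back to start is (-9.07, 0.97): bearing = atan2(-9.07, 0.97) mod 360° = 276.10° ≈ 276°.

276°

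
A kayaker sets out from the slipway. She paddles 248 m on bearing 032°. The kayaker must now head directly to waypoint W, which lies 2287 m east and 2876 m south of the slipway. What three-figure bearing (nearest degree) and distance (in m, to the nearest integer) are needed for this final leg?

Leg 1 (032°, 248 m): east 248 sin 32° = 131.42, north 248 cos 32° = 210.32
Current position: (131.42, 210.32). Target: (2287, -2876). Remaining: Δeast = 2155.58, Δnorth = -3086.32.
Bearing = atan2(2155.58, -3086.32) mod 360° = 145.07°; distance = √((2155.58)² + (-3086.32)²) = 3764.555 m.

145°, 3765 m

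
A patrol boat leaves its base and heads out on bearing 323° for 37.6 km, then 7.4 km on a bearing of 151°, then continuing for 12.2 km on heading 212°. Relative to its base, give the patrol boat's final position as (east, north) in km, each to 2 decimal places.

(-25.51, 13.21)

Leg 1 (323°, 37.6 km): east 37.6 sin 323° = -22.63, north 37.6 cos 323° = 30.03
Leg 2 (151°, 7.4 km): east 7.4 sin 151° = 3.59, north 7.4 cos 151° = -6.47
Leg 3 (212°, 12.2 km): east 12.2 sin 212° = -6.47, north 12.2 cos 212° = -10.35
Summing: -25.51 km east, 13.21 km north → (-25.51, 13.21).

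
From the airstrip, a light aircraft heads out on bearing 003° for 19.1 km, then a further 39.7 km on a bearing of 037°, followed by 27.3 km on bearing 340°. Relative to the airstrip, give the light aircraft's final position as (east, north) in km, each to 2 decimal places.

Leg 1 (003°, 19.1 km): east 19.1 sin 3° = 1.00, north 19.1 cos 3° = 19.07
Leg 2 (037°, 39.7 km): east 39.7 sin 37° = 23.89, north 39.7 cos 37° = 31.71
Leg 3 (340°, 27.3 km): east 27.3 sin 340° = -9.34, north 27.3 cos 340° = 25.65
Summing: 15.55 km east, 76.43 km north → (15.55, 76.43).

(15.55, 76.43)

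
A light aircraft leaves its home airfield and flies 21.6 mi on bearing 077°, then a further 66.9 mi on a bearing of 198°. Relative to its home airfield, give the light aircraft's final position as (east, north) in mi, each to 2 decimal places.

Leg 1 (077°, 21.6 mi): east 21.6 sin 77° = 21.05, north 21.6 cos 77° = 4.86
Leg 2 (198°, 66.9 mi): east 66.9 sin 198° = -20.67, north 66.9 cos 198° = -63.63
Summing: 0.37 mi east, -58.77 mi north → (0.37, -58.77).

(0.37, -58.77)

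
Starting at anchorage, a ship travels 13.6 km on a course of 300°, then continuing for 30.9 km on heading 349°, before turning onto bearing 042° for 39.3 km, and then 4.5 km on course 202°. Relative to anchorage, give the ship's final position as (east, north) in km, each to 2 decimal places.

(6.94, 62.17)

Leg 1 (300°, 13.6 km): east 13.6 sin 300° = -11.78, north 13.6 cos 300° = 6.80
Leg 2 (349°, 30.9 km): east 30.9 sin 349° = -5.90, north 30.9 cos 349° = 30.33
Leg 3 (042°, 39.3 km): east 39.3 sin 42° = 26.30, north 39.3 cos 42° = 29.21
Leg 4 (202°, 4.5 km): east 4.5 sin 202° = -1.69, north 4.5 cos 202° = -4.17
Summing: 6.94 km east, 62.17 km north → (6.94, 62.17).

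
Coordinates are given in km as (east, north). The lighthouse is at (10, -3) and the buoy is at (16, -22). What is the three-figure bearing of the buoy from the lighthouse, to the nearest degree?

162°

Δeast = 16 − 10 = 6.00; Δnorth = -22 − -3 = -19.00.
Bearing = atan2(Δeast, Δnorth) mod 360° = 162.47° ≈ 162°.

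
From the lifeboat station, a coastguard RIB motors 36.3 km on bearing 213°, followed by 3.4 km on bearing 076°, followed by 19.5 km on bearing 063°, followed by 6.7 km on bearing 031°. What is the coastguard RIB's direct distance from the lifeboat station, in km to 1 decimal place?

Leg 1 (213°, 36.3 km): east 36.3 sin 213° = -19.77, north 36.3 cos 213° = -30.44
Leg 2 (076°, 3.4 km): east 3.4 sin 76° = 3.30, north 3.4 cos 76° = 0.82
Leg 3 (063°, 19.5 km): east 19.5 sin 63° = 17.37, north 19.5 cos 63° = 8.85
Leg 4 (031°, 6.7 km): east 6.7 sin 31° = 3.45, north 6.7 cos 31° = 5.74
Net: 4.35 east, -15.03 north. Distance = √((4.35)² + (-15.03)²) = 15.643 km.

15.6 km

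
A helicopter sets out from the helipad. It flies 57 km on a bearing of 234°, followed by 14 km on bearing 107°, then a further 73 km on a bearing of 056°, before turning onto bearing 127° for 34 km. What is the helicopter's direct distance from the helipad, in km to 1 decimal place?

Leg 1 (234°, 57 km): east 57 sin 234° = -46.11, north 57 cos 234° = -33.50
Leg 2 (107°, 14 km): east 14 sin 107° = 13.39, north 14 cos 107° = -4.09
Leg 3 (056°, 73 km): east 73 sin 56° = 60.52, north 73 cos 56° = 40.82
Leg 4 (127°, 34 km): east 34 sin 127° = 27.15, north 34 cos 127° = -20.46
Net: 54.95 east, -17.24 north. Distance = √((54.95)² + (-17.24)²) = 57.588 km.

57.6 km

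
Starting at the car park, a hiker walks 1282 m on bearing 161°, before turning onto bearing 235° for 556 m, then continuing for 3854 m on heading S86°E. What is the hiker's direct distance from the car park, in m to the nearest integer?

Leg 1 (161°, 1282 m): east 1282 sin 161° = 417.38, north 1282 cos 161° = -1212.15
Leg 2 (235°, 556 m): east 556 sin 235° = -455.45, north 556 cos 235° = -318.91
Leg 3 (S86°E, 3854 m): east 3854 sin 94° = 3844.61, north 3854 cos 94° = -268.84
Net: 3806.54 east, -1799.90 north. Distance = √((3806.54)² + (-1799.90)²) = 4210.631 m.

4211 m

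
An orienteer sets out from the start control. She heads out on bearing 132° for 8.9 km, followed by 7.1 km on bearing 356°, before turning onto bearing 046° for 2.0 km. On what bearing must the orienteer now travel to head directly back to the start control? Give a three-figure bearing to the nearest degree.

252°

Leg 1 (132°, 8.9 km): east 8.9 sin 132° = 6.61, north 8.9 cos 132° = -5.96
Leg 2 (356°, 7.1 km): east 7.1 sin 356° = -0.50, north 7.1 cos 356° = 7.08
Leg 3 (046°, 2.0 km): east 2.0 sin 46° = 1.44, north 2.0 cos 46° = 1.39
Net displacement: 7.56 east, 2.52 north. Direction back to start is (-7.56, -2.52): bearing = atan2(-7.56, -2.52) mod 360° = 251.58° ≈ 252°.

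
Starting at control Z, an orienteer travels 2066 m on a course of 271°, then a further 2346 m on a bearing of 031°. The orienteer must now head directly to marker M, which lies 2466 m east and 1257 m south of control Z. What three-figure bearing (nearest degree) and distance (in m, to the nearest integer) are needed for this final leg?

Leg 1 (271°, 2066 m): east 2066 sin 271° = -2065.69, north 2066 cos 271° = 36.06
Leg 2 (031°, 2346 m): east 2346 sin 31° = 1208.28, north 2346 cos 31° = 2010.91
Current position: (-857.41, 2046.97). Target: (2466, -1257). Remaining: Δeast = 3323.41, Δnorth = -3303.97.
Bearing = atan2(3323.41, -3303.97) mod 360° = 134.83°; distance = √((3323.41)² + (-3303.97)²) = 4686.283 m.

135°, 4686 m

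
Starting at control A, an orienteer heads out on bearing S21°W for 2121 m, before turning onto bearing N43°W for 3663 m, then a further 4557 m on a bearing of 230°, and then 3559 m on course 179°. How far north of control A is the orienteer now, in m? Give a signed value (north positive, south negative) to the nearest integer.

-5789 m

Leg 1 (S21°W, 2121 m): east 2121 sin 201° = -760.10, north 2121 cos 201° = -1980.12
Leg 2 (N43°W, 3663 m): east 3663 sin 317° = -2498.16, north 3663 cos 317° = 2678.95
Leg 3 (230°, 4557 m): east 4557 sin 230° = -3490.86, north 4557 cos 230° = -2929.18
Leg 4 (179°, 3559 m): east 3559 sin 179° = 62.11, north 3559 cos 179° = -3558.46
Net north component: -5788.82 m.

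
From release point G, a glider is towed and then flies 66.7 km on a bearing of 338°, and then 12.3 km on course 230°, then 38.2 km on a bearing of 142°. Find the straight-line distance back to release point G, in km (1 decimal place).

Leg 1 (338°, 66.7 km): east 66.7 sin 338° = -24.99, north 66.7 cos 338° = 61.84
Leg 2 (230°, 12.3 km): east 12.3 sin 230° = -9.42, north 12.3 cos 230° = -7.91
Leg 3 (142°, 38.2 km): east 38.2 sin 142° = 23.52, north 38.2 cos 142° = -30.10
Net: -10.89 east, 23.83 north. Distance = √((-10.89)² + (23.83)²) = 26.205 km.

26.2 km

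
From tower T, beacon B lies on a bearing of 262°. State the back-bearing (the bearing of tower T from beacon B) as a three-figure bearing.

Back-bearing = 262° − 180° = 082°.

082°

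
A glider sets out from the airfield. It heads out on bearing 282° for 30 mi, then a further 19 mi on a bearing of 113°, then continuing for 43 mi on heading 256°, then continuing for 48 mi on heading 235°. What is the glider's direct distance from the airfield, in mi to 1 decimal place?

Leg 1 (282°, 30 mi): east 30 sin 282° = -29.34, north 30 cos 282° = 6.24
Leg 2 (113°, 19 mi): east 19 sin 113° = 17.49, north 19 cos 113° = -7.42
Leg 3 (256°, 43 mi): east 43 sin 256° = -41.72, north 43 cos 256° = -10.40
Leg 4 (235°, 48 mi): east 48 sin 235° = -39.32, north 48 cos 235° = -27.53
Net: -92.90 east, -39.12 north. Distance = √((-92.90)² + (-39.12)²) = 100.798 mi.

100.8 mi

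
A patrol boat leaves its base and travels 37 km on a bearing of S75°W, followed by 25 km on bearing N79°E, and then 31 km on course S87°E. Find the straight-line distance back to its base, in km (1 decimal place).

Leg 1 (S75°W, 37 km): east 37 sin 255° = -35.74, north 37 cos 255° = -9.58
Leg 2 (N79°E, 25 km): east 25 sin 79° = 24.54, north 25 cos 79° = 4.77
Leg 3 (S87°E, 31 km): east 31 sin 93° = 30.96, north 31 cos 93° = -1.62
Net: 19.76 east, -6.43 north. Distance = √((19.76)² + (-6.43)²) = 20.778 km.

20.8 km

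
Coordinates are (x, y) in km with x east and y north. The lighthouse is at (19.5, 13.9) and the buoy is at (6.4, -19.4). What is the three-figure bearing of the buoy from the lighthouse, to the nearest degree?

201°

Δeast = 6.4 − 19.5 = -13.10; Δnorth = -19.4 − 13.9 = -33.30.
Bearing = atan2(Δeast, Δnorth) mod 360° = 201.47° ≈ 201°.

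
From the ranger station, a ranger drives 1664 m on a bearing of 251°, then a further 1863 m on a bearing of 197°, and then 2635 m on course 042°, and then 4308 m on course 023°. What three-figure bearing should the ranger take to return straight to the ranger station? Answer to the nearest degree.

Leg 1 (251°, 1664 m): east 1664 sin 251° = -1573.34, north 1664 cos 251° = -541.75
Leg 2 (197°, 1863 m): east 1863 sin 197° = -544.69, north 1863 cos 197° = -1781.60
Leg 3 (042°, 2635 m): east 2635 sin 42° = 1763.16, north 2635 cos 42° = 1958.19
Leg 4 (023°, 4308 m): east 4308 sin 23° = 1683.27, north 4308 cos 23° = 3965.53
Net displacement: 1328.40 east, 3600.38 north. Direction back to start is (-1328.40, -3600.38): bearing = atan2(-1328.40, -3600.38) mod 360° = 200.25° ≈ 200°.

200°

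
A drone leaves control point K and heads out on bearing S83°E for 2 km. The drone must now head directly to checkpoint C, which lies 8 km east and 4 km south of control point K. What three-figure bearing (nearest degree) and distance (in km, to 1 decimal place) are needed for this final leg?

Leg 1 (S83°E, 2 km): east 2 sin 97° = 1.99, north 2 cos 97° = -0.24
Current position: (1.99, -0.24). Target: (8, -4). Remaining: Δeast = 6.01, Δnorth = -3.76.
Bearing = atan2(6.01, -3.76) mod 360° = 121.98°; distance = √((6.01)² + (-3.76)²) = 7.091 km.

122°, 7.1 km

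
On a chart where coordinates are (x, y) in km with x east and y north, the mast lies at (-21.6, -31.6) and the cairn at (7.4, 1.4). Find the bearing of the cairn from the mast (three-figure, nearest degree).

041°

Δeast = 7.4 − -21.6 = 29.00; Δnorth = 1.4 − -31.6 = 33.00.
Bearing = atan2(Δeast, Δnorth) mod 360° = 41.31° ≈ 041°.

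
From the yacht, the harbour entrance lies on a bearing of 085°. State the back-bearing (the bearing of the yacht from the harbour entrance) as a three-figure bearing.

265°

Back-bearing = 085° + 180° = 265°.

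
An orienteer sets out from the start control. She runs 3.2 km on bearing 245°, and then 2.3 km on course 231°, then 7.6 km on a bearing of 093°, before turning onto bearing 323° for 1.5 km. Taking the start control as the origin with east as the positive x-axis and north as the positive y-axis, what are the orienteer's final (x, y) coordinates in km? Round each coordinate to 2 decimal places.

Leg 1 (245°, 3.2 km): east 3.2 sin 245° = -2.90, north 3.2 cos 245° = -1.35
Leg 2 (231°, 2.3 km): east 2.3 sin 231° = -1.79, north 2.3 cos 231° = -1.45
Leg 3 (093°, 7.6 km): east 7.6 sin 93° = 7.59, north 7.6 cos 93° = -0.40
Leg 4 (323°, 1.5 km): east 1.5 sin 323° = -0.90, north 1.5 cos 323° = 1.20
Summing: 2.00 km east, -2.00 km north → (2.00, -2.00).

(2.00, -2.00)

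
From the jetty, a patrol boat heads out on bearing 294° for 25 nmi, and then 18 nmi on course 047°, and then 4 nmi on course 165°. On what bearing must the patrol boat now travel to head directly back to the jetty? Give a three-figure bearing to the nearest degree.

Leg 1 (294°, 25 nmi): east 25 sin 294° = -22.84, north 25 cos 294° = 10.17
Leg 2 (047°, 18 nmi): east 18 sin 47° = 13.16, north 18 cos 47° = 12.28
Leg 3 (165°, 4 nmi): east 4 sin 165° = 1.04, north 4 cos 165° = -3.86
Net displacement: -8.64 east, 18.58 north. Direction back to start is (8.64, -18.58): bearing = atan2(8.64, -18.58) mod 360° = 155.06° ≈ 155°.

155°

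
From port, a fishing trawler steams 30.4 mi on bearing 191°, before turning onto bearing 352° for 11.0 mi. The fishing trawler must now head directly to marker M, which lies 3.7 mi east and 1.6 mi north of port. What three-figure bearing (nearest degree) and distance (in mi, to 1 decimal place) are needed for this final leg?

028°, 23.3 mi

Leg 1 (191°, 30.4 mi): east 30.4 sin 191° = -5.80, north 30.4 cos 191° = -29.84
Leg 2 (352°, 11.0 mi): east 11.0 sin 352° = -1.53, north 11.0 cos 352° = 10.89
Current position: (-7.33, -18.95). Target: (3.7, 1.6). Remaining: Δeast = 11.03, Δnorth = 20.55.
Bearing = atan2(11.03, 20.55) mod 360° = 28.23°; distance = √((11.03)² + (20.55)²) = 23.322 mi.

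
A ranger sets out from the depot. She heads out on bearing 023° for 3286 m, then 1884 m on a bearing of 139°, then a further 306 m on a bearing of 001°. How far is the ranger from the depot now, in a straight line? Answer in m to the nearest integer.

3166 m

Leg 1 (023°, 3286 m): east 3286 sin 23° = 1283.94, north 3286 cos 23° = 3024.78
Leg 2 (139°, 1884 m): east 1884 sin 139° = 1236.02, north 1884 cos 139° = -1421.87
Leg 3 (001°, 306 m): east 306 sin 1° = 5.34, north 306 cos 1° = 305.95
Net: 2525.30 east, 1908.86 north. Distance = √((2525.30)² + (1908.86)²) = 3165.577 m.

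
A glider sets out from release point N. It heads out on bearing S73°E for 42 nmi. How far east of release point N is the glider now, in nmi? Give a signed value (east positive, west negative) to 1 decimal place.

Leg 1 (S73°E, 42 nmi): east 42 sin 107° = 40.16, north 42 cos 107° = -12.28
Net east component: 40.16 nmi.

40.2 nmi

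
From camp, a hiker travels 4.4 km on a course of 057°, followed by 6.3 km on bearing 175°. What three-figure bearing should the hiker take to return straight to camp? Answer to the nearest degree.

Leg 1 (057°, 4.4 km): east 4.4 sin 57° = 3.69, north 4.4 cos 57° = 2.40
Leg 2 (175°, 6.3 km): east 6.3 sin 175° = 0.55, north 6.3 cos 175° = -6.28
Net displacement: 4.24 east, -3.88 north. Direction back to start is (-4.24, 3.88): bearing = atan2(-4.24, 3.88) mod 360° = 312.46° ≈ 312°.

312°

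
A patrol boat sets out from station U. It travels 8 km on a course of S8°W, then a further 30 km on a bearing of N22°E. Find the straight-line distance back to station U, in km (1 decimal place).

22.3 km

Leg 1 (S8°W, 8 km): east 8 sin 188° = -1.11, north 8 cos 188° = -7.92
Leg 2 (N22°E, 30 km): east 30 sin 22° = 11.24, north 30 cos 22° = 27.82
Net: 10.12 east, 19.89 north. Distance = √((10.12)² + (19.89)²) = 22.322 km.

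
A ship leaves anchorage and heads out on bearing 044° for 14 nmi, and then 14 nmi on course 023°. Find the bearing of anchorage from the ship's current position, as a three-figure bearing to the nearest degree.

Leg 1 (044°, 14 nmi): east 14 sin 44° = 9.73, north 14 cos 44° = 10.07
Leg 2 (023°, 14 nmi): east 14 sin 23° = 5.47, north 14 cos 23° = 12.89
Net displacement: 15.20 east, 22.96 north. Direction back to start is (-15.20, -22.96): bearing = atan2(-15.20, -22.96) mod 360° = 213.50° ≈ 214°.

214°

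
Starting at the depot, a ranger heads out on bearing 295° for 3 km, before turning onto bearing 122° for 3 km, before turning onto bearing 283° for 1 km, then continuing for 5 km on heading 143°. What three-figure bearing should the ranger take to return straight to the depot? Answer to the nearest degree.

336°

Leg 1 (295°, 3 km): east 3 sin 295° = -2.72, north 3 cos 295° = 1.27
Leg 2 (122°, 3 km): east 3 sin 122° = 2.54, north 3 cos 122° = -1.59
Leg 3 (283°, 1 km): east 1 sin 283° = -0.97, north 1 cos 283° = 0.22
Leg 4 (143°, 5 km): east 5 sin 143° = 3.01, north 5 cos 143° = -3.99
Net displacement: 1.86 east, -4.09 north. Direction back to start is (-1.86, 4.09): bearing = atan2(-1.86, 4.09) mod 360° = 335.55° ≈ 336°.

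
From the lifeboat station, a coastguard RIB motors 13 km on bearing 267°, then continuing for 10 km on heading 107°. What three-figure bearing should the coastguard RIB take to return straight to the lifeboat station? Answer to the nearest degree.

Leg 1 (267°, 13 km): east 13 sin 267° = -12.98, north 13 cos 267° = -0.68
Leg 2 (107°, 10 km): east 10 sin 107° = 9.56, north 10 cos 107° = -2.92
Net displacement: -3.42 east, -3.60 north. Direction back to start is (3.42, 3.60): bearing = atan2(3.42, 3.60) mod 360° = 43.49° ≈ 043°.

043°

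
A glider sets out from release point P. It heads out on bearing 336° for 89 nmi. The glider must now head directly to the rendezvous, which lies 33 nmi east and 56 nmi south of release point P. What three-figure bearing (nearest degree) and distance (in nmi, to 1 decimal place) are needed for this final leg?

Leg 1 (336°, 89 nmi): east 89 sin 336° = -36.20, north 89 cos 336° = 81.31
Current position: (-36.20, 81.31). Target: (33, -56). Remaining: Δeast = 69.20, Δnorth = -137.31.
Bearing = atan2(69.20, -137.31) mod 360° = 153.25°; distance = √((69.20)² + (-137.31)²) = 153.758 nmi.

153°, 153.8 nmi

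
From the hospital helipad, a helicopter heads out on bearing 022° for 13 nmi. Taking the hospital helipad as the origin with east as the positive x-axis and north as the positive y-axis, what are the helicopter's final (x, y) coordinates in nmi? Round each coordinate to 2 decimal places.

Leg 1 (022°, 13 nmi): east 13 sin 22° = 4.87, north 13 cos 22° = 12.05
Summing: 4.87 nmi east, 12.05 nmi north → (4.87, 12.05).

(4.87, 12.05)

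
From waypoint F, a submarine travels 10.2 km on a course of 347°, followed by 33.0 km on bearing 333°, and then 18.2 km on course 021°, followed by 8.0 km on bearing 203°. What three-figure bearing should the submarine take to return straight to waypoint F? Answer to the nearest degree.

164°

Leg 1 (347°, 10.2 km): east 10.2 sin 347° = -2.29, north 10.2 cos 347° = 9.94
Leg 2 (333°, 33.0 km): east 33.0 sin 333° = -14.98, north 33.0 cos 333° = 29.40
Leg 3 (021°, 18.2 km): east 18.2 sin 21° = 6.52, north 18.2 cos 21° = 16.99
Leg 4 (203°, 8.0 km): east 8.0 sin 203° = -3.13, north 8.0 cos 203° = -7.36
Net displacement: -13.88 east, 48.97 north. Direction back to start is (13.88, -48.97): bearing = atan2(13.88, -48.97) mod 360° = 164.18° ≈ 164°.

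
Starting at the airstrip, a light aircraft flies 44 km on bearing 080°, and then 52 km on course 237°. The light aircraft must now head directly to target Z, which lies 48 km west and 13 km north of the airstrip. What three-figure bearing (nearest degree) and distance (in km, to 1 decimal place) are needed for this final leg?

305°, 58.4 km

Leg 1 (080°, 44 km): east 44 sin 80° = 43.33, north 44 cos 80° = 7.64
Leg 2 (237°, 52 km): east 52 sin 237° = -43.61, north 52 cos 237° = -28.32
Current position: (-0.28, -20.68). Target: (-48, 13). Remaining: Δeast = -47.72, Δnorth = 33.68.
Bearing = atan2(-47.72, 33.68) mod 360° = 305.21°; distance = √((-47.72)² + (33.68)²) = 58.409 km.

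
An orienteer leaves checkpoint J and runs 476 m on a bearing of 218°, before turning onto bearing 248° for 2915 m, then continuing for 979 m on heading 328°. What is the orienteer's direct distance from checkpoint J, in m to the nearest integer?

Leg 1 (218°, 476 m): east 476 sin 218° = -293.05, north 476 cos 218° = -375.09
Leg 2 (248°, 2915 m): east 2915 sin 248° = -2702.74, north 2915 cos 248° = -1091.98
Leg 3 (328°, 979 m): east 979 sin 328° = -518.79, north 979 cos 328° = 830.24
Net: -3514.59 east, -636.83 north. Distance = √((-3514.59)² + (-636.83)²) = 3571.817 m.

3572 m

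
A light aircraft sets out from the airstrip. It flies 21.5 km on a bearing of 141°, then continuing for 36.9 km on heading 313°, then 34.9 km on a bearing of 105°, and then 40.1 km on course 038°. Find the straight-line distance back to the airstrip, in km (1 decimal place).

Leg 1 (141°, 21.5 km): east 21.5 sin 141° = 13.53, north 21.5 cos 141° = -16.71
Leg 2 (313°, 36.9 km): east 36.9 sin 313° = -26.99, north 36.9 cos 313° = 25.17
Leg 3 (105°, 34.9 km): east 34.9 sin 105° = 33.71, north 34.9 cos 105° = -9.03
Leg 4 (038°, 40.1 km): east 40.1 sin 38° = 24.69, north 40.1 cos 38° = 31.60
Net: 44.94 east, 31.02 north. Distance = √((44.94)² + (31.02)²) = 54.610 km.

54.6 km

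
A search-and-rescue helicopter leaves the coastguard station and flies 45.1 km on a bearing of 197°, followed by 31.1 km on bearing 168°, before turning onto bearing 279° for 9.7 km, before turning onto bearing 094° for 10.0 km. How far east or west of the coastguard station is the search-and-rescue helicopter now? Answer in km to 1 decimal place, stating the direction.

Leg 1 (197°, 45.1 km): east 45.1 sin 197° = -13.19, north 45.1 cos 197° = -43.13
Leg 2 (168°, 31.1 km): east 31.1 sin 168° = 6.47, north 31.1 cos 168° = -30.42
Leg 3 (279°, 9.7 km): east 9.7 sin 279° = -9.58, north 9.7 cos 279° = 1.52
Leg 4 (094°, 10.0 km): east 10.0 sin 94° = 9.98, north 10.0 cos 94° = -0.70
Net east component: -6.32 km.

6.3 km west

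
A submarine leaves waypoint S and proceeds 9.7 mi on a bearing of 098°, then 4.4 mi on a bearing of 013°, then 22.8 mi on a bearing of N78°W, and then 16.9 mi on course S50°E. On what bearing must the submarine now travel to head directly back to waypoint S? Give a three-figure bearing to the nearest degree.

339°

Leg 1 (098°, 9.7 mi): east 9.7 sin 98° = 9.61, north 9.7 cos 98° = -1.35
Leg 2 (013°, 4.4 mi): east 4.4 sin 13° = 0.99, north 4.4 cos 13° = 4.29
Leg 3 (N78°W, 22.8 mi): east 22.8 sin 282° = -22.30, north 22.8 cos 282° = 4.74
Leg 4 (S50°E, 16.9 mi): east 16.9 sin 130° = 12.95, north 16.9 cos 130° = -10.86
Net displacement: 1.24 east, -3.19 north. Direction back to start is (-1.24, 3.19): bearing = atan2(-1.24, 3.19) mod 360° = 338.73° ≈ 339°.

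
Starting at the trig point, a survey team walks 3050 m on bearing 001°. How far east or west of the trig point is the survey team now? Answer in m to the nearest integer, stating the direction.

Leg 1 (001°, 3050 m): east 3050 sin 1° = 53.23, north 3050 cos 1° = 3049.54
Net east component: 53.23 m.

53 m east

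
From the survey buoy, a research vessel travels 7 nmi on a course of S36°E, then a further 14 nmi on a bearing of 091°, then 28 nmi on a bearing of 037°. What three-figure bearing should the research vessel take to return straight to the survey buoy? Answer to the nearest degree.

245°

Leg 1 (S36°E, 7 nmi): east 7 sin 144° = 4.11, north 7 cos 144° = -5.66
Leg 2 (091°, 14 nmi): east 14 sin 91° = 14.00, north 14 cos 91° = -0.24
Leg 3 (037°, 28 nmi): east 28 sin 37° = 16.85, north 28 cos 37° = 22.36
Net displacement: 34.96 east, 16.45 north. Direction back to start is (-34.96, -16.45): bearing = atan2(-34.96, -16.45) mod 360° = 244.80° ≈ 245°.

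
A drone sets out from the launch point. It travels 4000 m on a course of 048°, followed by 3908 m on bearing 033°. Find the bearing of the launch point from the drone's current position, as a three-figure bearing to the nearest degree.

221°

Leg 1 (048°, 4000 m): east 4000 sin 48° = 2972.58, north 4000 cos 48° = 2676.52
Leg 2 (033°, 3908 m): east 3908 sin 33° = 2128.45, north 3908 cos 33° = 3277.52
Net displacement: 5101.03 east, 5954.05 north. Direction back to start is (-5101.03, -5954.05): bearing = atan2(-5101.03, -5954.05) mod 360° = 220.59° ≈ 221°.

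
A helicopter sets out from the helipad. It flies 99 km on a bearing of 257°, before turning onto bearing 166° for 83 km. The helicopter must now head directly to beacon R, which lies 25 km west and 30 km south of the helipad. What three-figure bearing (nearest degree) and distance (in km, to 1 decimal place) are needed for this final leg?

Leg 1 (257°, 99 km): east 99 sin 257° = -96.46, north 99 cos 257° = -22.27
Leg 2 (166°, 83 km): east 83 sin 166° = 20.08, north 83 cos 166° = -80.53
Current position: (-76.38, -102.80). Target: (-25, -30). Remaining: Δeast = 51.38, Δnorth = 72.80.
Bearing = atan2(51.38, 72.80) mod 360° = 35.21°; distance = √((51.38)² + (72.80)²) = 89.111 km.

035°, 89.1 km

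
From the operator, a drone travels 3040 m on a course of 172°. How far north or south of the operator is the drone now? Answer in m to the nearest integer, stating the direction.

Leg 1 (172°, 3040 m): east 3040 sin 172° = 423.09, north 3040 cos 172° = -3010.41
Net north component: -3010.41 m.

3010 m south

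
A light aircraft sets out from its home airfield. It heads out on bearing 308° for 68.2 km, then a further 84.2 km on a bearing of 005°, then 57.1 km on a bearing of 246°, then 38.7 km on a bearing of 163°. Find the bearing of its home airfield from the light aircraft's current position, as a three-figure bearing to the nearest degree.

127°

Leg 1 (308°, 68.2 km): east 68.2 sin 308° = -53.74, north 68.2 cos 308° = 41.99
Leg 2 (005°, 84.2 km): east 84.2 sin 5° = 7.34, north 84.2 cos 5° = 83.88
Leg 3 (246°, 57.1 km): east 57.1 sin 246° = -52.16, north 57.1 cos 246° = -23.22
Leg 4 (163°, 38.7 km): east 38.7 sin 163° = 11.31, north 38.7 cos 163° = -37.01
Net displacement: -87.25 east, 65.63 north. Direction back to start is (87.25, -65.63): bearing = atan2(87.25, -65.63) mod 360° = 126.95° ≈ 127°.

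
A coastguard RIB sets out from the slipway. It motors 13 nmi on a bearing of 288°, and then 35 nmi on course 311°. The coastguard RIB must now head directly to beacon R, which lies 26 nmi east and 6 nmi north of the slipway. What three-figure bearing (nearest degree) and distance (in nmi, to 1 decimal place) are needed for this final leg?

Leg 1 (288°, 13 nmi): east 13 sin 288° = -12.36, north 13 cos 288° = 4.02
Leg 2 (311°, 35 nmi): east 35 sin 311° = -26.41, north 35 cos 311° = 22.96
Current position: (-38.78, 26.98). Target: (26, 6). Remaining: Δeast = 64.78, Δnorth = -20.98.
Bearing = atan2(64.78, -20.98) mod 360° = 107.95°; distance = √((64.78)² + (-20.98)²) = 68.091 nmi.

108°, 68.1 nmi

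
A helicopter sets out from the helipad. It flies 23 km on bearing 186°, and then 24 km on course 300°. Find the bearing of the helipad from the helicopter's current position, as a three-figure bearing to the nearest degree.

Leg 1 (186°, 23 km): east 23 sin 186° = -2.40, north 23 cos 186° = -22.87
Leg 2 (300°, 24 km): east 24 sin 300° = -20.78, north 24 cos 300° = 12.00
Net displacement: -23.19 east, -10.87 north. Direction back to start is (23.19, 10.87): bearing = atan2(23.19, 10.87) mod 360° = 64.88° ≈ 065°.

065°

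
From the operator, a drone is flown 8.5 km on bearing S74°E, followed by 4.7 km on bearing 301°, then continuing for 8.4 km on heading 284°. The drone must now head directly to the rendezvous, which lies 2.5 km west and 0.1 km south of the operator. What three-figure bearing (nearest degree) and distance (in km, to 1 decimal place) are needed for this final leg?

146°, 2.7 km

Leg 1 (S74°E, 8.5 km): east 8.5 sin 106° = 8.17, north 8.5 cos 106° = -2.34
Leg 2 (301°, 4.7 km): east 4.7 sin 301° = -4.03, north 4.7 cos 301° = 2.42
Leg 3 (284°, 8.4 km): east 8.4 sin 284° = -8.15, north 8.4 cos 284° = 2.03
Current position: (-4.01, 2.11). Target: (-2.5, -0.1). Remaining: Δeast = 1.51, Δnorth = -2.21.
Bearing = atan2(1.51, -2.21) mod 360° = 145.68°; distance = √((1.51)² + (-2.21)²) = 2.676 km.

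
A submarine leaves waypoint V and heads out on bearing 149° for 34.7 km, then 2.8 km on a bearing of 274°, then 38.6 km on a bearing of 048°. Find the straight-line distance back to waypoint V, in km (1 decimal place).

43.9 km

Leg 1 (149°, 34.7 km): east 34.7 sin 149° = 17.87, north 34.7 cos 149° = -29.74
Leg 2 (274°, 2.8 km): east 2.8 sin 274° = -2.79, north 2.8 cos 274° = 0.20
Leg 3 (048°, 38.6 km): east 38.6 sin 48° = 28.69, north 38.6 cos 48° = 25.83
Net: 43.76 east, -3.72 north. Distance = √((43.76)² + (-3.72)²) = 43.922 km.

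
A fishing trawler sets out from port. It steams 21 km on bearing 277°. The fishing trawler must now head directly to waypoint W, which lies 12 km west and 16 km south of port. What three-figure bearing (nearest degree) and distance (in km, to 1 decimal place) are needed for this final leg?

Leg 1 (277°, 21 km): east 21 sin 277° = -20.84, north 21 cos 277° = 2.56
Current position: (-20.84, 2.56). Target: (-12, -16). Remaining: Δeast = 8.84, Δnorth = -18.56.
Bearing = atan2(8.84, -18.56) mod 360° = 154.52°; distance = √((8.84)² + (-18.56)²) = 20.559 km.

155°, 20.6 km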